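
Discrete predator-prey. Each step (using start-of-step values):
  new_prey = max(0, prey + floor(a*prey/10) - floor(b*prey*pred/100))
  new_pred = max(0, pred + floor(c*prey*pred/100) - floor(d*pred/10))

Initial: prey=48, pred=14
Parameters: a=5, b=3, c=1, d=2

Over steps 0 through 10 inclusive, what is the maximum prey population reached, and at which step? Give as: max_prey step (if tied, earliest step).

Step 1: prey: 48+24-20=52; pred: 14+6-2=18
Step 2: prey: 52+26-28=50; pred: 18+9-3=24
Step 3: prey: 50+25-36=39; pred: 24+12-4=32
Step 4: prey: 39+19-37=21; pred: 32+12-6=38
Step 5: prey: 21+10-23=8; pred: 38+7-7=38
Step 6: prey: 8+4-9=3; pred: 38+3-7=34
Step 7: prey: 3+1-3=1; pred: 34+1-6=29
Step 8: prey: 1+0-0=1; pred: 29+0-5=24
Step 9: prey: 1+0-0=1; pred: 24+0-4=20
Step 10: prey: 1+0-0=1; pred: 20+0-4=16
Max prey = 52 at step 1

Answer: 52 1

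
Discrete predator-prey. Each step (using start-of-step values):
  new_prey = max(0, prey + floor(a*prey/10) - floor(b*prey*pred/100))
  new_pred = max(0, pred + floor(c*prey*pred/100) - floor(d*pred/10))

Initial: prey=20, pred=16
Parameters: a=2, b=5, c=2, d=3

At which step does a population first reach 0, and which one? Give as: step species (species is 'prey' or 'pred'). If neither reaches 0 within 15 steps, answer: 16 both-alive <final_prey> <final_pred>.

Answer: 16 both-alive 1 3

Derivation:
Step 1: prey: 20+4-16=8; pred: 16+6-4=18
Step 2: prey: 8+1-7=2; pred: 18+2-5=15
Step 3: prey: 2+0-1=1; pred: 15+0-4=11
Step 4: prey: 1+0-0=1; pred: 11+0-3=8
Step 5: prey: 1+0-0=1; pred: 8+0-2=6
Step 6: prey: 1+0-0=1; pred: 6+0-1=5
Step 7: prey: 1+0-0=1; pred: 5+0-1=4
Step 8: prey: 1+0-0=1; pred: 4+0-1=3
Step 9: prey: 1+0-0=1; pred: 3+0-0=3
Steps 10-15: state stable at prey=1, pred=3 (no change)
No extinction within 15 steps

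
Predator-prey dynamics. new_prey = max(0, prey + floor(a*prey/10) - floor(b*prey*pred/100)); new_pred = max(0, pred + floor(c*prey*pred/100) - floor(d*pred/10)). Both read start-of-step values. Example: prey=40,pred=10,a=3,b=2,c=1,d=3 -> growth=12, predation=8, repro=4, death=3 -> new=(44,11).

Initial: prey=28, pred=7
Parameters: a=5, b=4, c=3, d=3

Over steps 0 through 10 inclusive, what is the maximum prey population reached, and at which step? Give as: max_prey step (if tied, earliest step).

Answer: 38 2

Derivation:
Step 1: prey: 28+14-7=35; pred: 7+5-2=10
Step 2: prey: 35+17-14=38; pred: 10+10-3=17
Step 3: prey: 38+19-25=32; pred: 17+19-5=31
Step 4: prey: 32+16-39=9; pred: 31+29-9=51
Step 5: prey: 9+4-18=0; pred: 51+13-15=49
Step 6: prey: 0+0-0=0; pred: 49+0-14=35
Step 7: prey: 0+0-0=0; pred: 35+0-10=25
Step 8: prey: 0+0-0=0; pred: 25+0-7=18
Step 9: prey: 0+0-0=0; pred: 18+0-5=13
Step 10: prey: 0+0-0=0; pred: 13+0-3=10
Max prey = 38 at step 2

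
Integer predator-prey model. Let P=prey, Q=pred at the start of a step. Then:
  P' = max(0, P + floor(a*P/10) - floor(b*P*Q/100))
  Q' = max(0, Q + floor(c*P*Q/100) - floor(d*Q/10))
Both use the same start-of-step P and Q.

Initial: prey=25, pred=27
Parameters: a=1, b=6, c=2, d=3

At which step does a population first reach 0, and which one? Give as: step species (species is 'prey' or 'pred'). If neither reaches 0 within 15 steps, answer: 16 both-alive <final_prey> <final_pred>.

Step 1: prey: 25+2-40=0; pred: 27+13-8=32
First extinction: prey at step 1

Answer: 1 prey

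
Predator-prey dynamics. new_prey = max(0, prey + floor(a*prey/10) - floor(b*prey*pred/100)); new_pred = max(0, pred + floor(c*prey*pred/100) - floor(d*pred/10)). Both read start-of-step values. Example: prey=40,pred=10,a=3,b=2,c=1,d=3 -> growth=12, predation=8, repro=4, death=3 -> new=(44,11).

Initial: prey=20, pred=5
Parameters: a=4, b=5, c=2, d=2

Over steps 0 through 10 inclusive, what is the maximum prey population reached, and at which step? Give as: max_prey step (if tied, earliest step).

Answer: 27 3

Derivation:
Step 1: prey: 20+8-5=23; pred: 5+2-1=6
Step 2: prey: 23+9-6=26; pred: 6+2-1=7
Step 3: prey: 26+10-9=27; pred: 7+3-1=9
Step 4: prey: 27+10-12=25; pred: 9+4-1=12
Step 5: prey: 25+10-15=20; pred: 12+6-2=16
Step 6: prey: 20+8-16=12; pred: 16+6-3=19
Step 7: prey: 12+4-11=5; pred: 19+4-3=20
Step 8: prey: 5+2-5=2; pred: 20+2-4=18
Step 9: prey: 2+0-1=1; pred: 18+0-3=15
Step 10: prey: 1+0-0=1; pred: 15+0-3=12
Max prey = 27 at step 3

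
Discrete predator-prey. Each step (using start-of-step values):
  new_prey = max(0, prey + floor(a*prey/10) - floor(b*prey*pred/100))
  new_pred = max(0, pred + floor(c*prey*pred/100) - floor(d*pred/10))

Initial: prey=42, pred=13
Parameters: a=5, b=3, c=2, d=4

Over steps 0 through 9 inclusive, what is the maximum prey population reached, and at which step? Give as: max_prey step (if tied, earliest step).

Step 1: prey: 42+21-16=47; pred: 13+10-5=18
Step 2: prey: 47+23-25=45; pred: 18+16-7=27
Step 3: prey: 45+22-36=31; pred: 27+24-10=41
Step 4: prey: 31+15-38=8; pred: 41+25-16=50
Step 5: prey: 8+4-12=0; pred: 50+8-20=38
Step 6: prey: 0+0-0=0; pred: 38+0-15=23
Step 7: prey: 0+0-0=0; pred: 23+0-9=14
Step 8: prey: 0+0-0=0; pred: 14+0-5=9
Step 9: prey: 0+0-0=0; pred: 9+0-3=6
Max prey = 47 at step 1

Answer: 47 1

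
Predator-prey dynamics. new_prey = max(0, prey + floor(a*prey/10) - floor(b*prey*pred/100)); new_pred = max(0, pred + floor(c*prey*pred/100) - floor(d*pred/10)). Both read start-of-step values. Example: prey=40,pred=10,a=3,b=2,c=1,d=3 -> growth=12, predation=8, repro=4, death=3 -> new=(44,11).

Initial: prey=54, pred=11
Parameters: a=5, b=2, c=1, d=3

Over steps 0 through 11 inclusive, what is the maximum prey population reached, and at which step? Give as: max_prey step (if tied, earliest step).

Step 1: prey: 54+27-11=70; pred: 11+5-3=13
Step 2: prey: 70+35-18=87; pred: 13+9-3=19
Step 3: prey: 87+43-33=97; pred: 19+16-5=30
Step 4: prey: 97+48-58=87; pred: 30+29-9=50
Step 5: prey: 87+43-87=43; pred: 50+43-15=78
Step 6: prey: 43+21-67=0; pred: 78+33-23=88
Step 7: prey: 0+0-0=0; pred: 88+0-26=62
Step 8: prey: 0+0-0=0; pred: 62+0-18=44
Step 9: prey: 0+0-0=0; pred: 44+0-13=31
Step 10: prey: 0+0-0=0; pred: 31+0-9=22
Step 11: prey: 0+0-0=0; pred: 22+0-6=16
Max prey = 97 at step 3

Answer: 97 3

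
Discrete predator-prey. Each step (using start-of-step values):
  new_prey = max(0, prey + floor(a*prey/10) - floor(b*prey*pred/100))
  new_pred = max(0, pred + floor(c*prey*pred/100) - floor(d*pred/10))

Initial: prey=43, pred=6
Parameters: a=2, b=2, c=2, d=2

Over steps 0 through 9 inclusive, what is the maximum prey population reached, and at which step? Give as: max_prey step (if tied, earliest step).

Step 1: prey: 43+8-5=46; pred: 6+5-1=10
Step 2: prey: 46+9-9=46; pred: 10+9-2=17
Step 3: prey: 46+9-15=40; pred: 17+15-3=29
Step 4: prey: 40+8-23=25; pred: 29+23-5=47
Step 5: prey: 25+5-23=7; pred: 47+23-9=61
Step 6: prey: 7+1-8=0; pred: 61+8-12=57
Step 7: prey: 0+0-0=0; pred: 57+0-11=46
Step 8: prey: 0+0-0=0; pred: 46+0-9=37
Step 9: prey: 0+0-0=0; pred: 37+0-7=30
Max prey = 46 at step 1

Answer: 46 1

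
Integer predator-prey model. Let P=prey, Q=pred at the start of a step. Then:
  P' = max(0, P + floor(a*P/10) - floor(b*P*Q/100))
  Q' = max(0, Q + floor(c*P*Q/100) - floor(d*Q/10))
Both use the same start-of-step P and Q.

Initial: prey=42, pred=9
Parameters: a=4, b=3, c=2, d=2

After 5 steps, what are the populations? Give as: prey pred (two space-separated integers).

Answer: 0 50

Derivation:
Step 1: prey: 42+16-11=47; pred: 9+7-1=15
Step 2: prey: 47+18-21=44; pred: 15+14-3=26
Step 3: prey: 44+17-34=27; pred: 26+22-5=43
Step 4: prey: 27+10-34=3; pred: 43+23-8=58
Step 5: prey: 3+1-5=0; pred: 58+3-11=50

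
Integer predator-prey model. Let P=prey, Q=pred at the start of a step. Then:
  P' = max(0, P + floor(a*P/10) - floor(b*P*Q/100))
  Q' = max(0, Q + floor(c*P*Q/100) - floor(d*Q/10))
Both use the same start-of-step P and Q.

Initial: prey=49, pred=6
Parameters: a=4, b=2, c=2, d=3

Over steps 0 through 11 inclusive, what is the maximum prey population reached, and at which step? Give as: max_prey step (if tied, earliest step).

Answer: 78 3

Derivation:
Step 1: prey: 49+19-5=63; pred: 6+5-1=10
Step 2: prey: 63+25-12=76; pred: 10+12-3=19
Step 3: prey: 76+30-28=78; pred: 19+28-5=42
Step 4: prey: 78+31-65=44; pred: 42+65-12=95
Step 5: prey: 44+17-83=0; pred: 95+83-28=150
Step 6: prey: 0+0-0=0; pred: 150+0-45=105
Step 7: prey: 0+0-0=0; pred: 105+0-31=74
Step 8: prey: 0+0-0=0; pred: 74+0-22=52
Step 9: prey: 0+0-0=0; pred: 52+0-15=37
Step 10: prey: 0+0-0=0; pred: 37+0-11=26
Step 11: prey: 0+0-0=0; pred: 26+0-7=19
Max prey = 78 at step 3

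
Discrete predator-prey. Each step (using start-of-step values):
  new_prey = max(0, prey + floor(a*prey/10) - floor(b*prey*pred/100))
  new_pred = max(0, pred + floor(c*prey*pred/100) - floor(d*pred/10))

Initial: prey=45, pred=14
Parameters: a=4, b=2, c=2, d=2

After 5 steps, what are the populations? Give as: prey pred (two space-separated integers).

Answer: 0 79

Derivation:
Step 1: prey: 45+18-12=51; pred: 14+12-2=24
Step 2: prey: 51+20-24=47; pred: 24+24-4=44
Step 3: prey: 47+18-41=24; pred: 44+41-8=77
Step 4: prey: 24+9-36=0; pred: 77+36-15=98
Step 5: prey: 0+0-0=0; pred: 98+0-19=79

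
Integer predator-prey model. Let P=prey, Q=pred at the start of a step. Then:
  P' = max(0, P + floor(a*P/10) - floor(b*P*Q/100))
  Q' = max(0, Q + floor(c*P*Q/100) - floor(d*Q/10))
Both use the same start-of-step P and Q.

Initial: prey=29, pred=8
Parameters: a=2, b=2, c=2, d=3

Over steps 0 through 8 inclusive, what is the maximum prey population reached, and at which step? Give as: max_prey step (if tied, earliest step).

Answer: 30 1

Derivation:
Step 1: prey: 29+5-4=30; pred: 8+4-2=10
Step 2: prey: 30+6-6=30; pred: 10+6-3=13
Step 3: prey: 30+6-7=29; pred: 13+7-3=17
Step 4: prey: 29+5-9=25; pred: 17+9-5=21
Step 5: prey: 25+5-10=20; pred: 21+10-6=25
Step 6: prey: 20+4-10=14; pred: 25+10-7=28
Step 7: prey: 14+2-7=9; pred: 28+7-8=27
Step 8: prey: 9+1-4=6; pred: 27+4-8=23
Max prey = 30 at step 1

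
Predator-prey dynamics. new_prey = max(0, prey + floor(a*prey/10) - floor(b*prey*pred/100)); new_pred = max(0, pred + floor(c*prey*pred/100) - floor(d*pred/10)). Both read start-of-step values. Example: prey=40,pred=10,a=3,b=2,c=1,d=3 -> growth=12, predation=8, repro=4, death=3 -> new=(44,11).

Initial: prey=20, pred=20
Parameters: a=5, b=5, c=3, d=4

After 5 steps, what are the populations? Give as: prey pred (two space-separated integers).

Step 1: prey: 20+10-20=10; pred: 20+12-8=24
Step 2: prey: 10+5-12=3; pred: 24+7-9=22
Step 3: prey: 3+1-3=1; pred: 22+1-8=15
Step 4: prey: 1+0-0=1; pred: 15+0-6=9
Step 5: prey: 1+0-0=1; pred: 9+0-3=6

Answer: 1 6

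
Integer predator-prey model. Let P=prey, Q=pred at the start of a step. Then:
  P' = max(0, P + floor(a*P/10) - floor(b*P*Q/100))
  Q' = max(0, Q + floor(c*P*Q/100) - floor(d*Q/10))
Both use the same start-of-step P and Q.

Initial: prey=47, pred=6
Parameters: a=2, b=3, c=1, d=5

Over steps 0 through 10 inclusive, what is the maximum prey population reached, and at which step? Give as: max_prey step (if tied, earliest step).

Step 1: prey: 47+9-8=48; pred: 6+2-3=5
Step 2: prey: 48+9-7=50; pred: 5+2-2=5
Step 3: prey: 50+10-7=53; pred: 5+2-2=5
Step 4: prey: 53+10-7=56; pred: 5+2-2=5
Step 5: prey: 56+11-8=59; pred: 5+2-2=5
Step 6: prey: 59+11-8=62; pred: 5+2-2=5
Step 7: prey: 62+12-9=65; pred: 5+3-2=6
Step 8: prey: 65+13-11=67; pred: 6+3-3=6
Step 9: prey: 67+13-12=68; pred: 6+4-3=7
Step 10: prey: 68+13-14=67; pred: 7+4-3=8
Max prey = 68 at step 9

Answer: 68 9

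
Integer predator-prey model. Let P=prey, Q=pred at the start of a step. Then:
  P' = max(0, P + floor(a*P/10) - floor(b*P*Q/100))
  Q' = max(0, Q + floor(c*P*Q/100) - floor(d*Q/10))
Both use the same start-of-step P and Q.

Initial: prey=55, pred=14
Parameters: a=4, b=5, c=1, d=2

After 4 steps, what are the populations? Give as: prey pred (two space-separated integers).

Answer: 1 18

Derivation:
Step 1: prey: 55+22-38=39; pred: 14+7-2=19
Step 2: prey: 39+15-37=17; pred: 19+7-3=23
Step 3: prey: 17+6-19=4; pred: 23+3-4=22
Step 4: prey: 4+1-4=1; pred: 22+0-4=18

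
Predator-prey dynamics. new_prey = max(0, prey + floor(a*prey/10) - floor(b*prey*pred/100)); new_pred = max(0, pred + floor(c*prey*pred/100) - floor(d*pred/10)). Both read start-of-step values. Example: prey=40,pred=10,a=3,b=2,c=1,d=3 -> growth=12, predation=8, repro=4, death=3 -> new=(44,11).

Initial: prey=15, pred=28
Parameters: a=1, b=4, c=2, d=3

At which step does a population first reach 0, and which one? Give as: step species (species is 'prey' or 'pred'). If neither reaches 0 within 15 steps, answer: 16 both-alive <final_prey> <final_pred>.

Step 1: prey: 15+1-16=0; pred: 28+8-8=28
First extinction: prey at step 1

Answer: 1 prey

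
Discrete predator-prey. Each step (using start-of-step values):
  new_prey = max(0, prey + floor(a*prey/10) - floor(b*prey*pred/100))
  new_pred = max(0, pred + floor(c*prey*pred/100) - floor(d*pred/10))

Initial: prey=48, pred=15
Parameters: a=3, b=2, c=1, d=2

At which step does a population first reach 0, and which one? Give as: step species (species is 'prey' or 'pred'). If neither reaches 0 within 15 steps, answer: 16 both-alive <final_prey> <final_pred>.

Step 1: prey: 48+14-14=48; pred: 15+7-3=19
Step 2: prey: 48+14-18=44; pred: 19+9-3=25
Step 3: prey: 44+13-22=35; pred: 25+11-5=31
Step 4: prey: 35+10-21=24; pred: 31+10-6=35
Step 5: prey: 24+7-16=15; pred: 35+8-7=36
Step 6: prey: 15+4-10=9; pred: 36+5-7=34
Step 7: prey: 9+2-6=5; pred: 34+3-6=31
Step 8: prey: 5+1-3=3; pred: 31+1-6=26
Step 9: prey: 3+0-1=2; pred: 26+0-5=21
Step 10: prey: 2+0-0=2; pred: 21+0-4=17
Step 11: prey: 2+0-0=2; pred: 17+0-3=14
Step 12: prey: 2+0-0=2; pred: 14+0-2=12
Step 13: prey: 2+0-0=2; pred: 12+0-2=10
Step 14: prey: 2+0-0=2; pred: 10+0-2=8
Step 15: prey: 2+0-0=2; pred: 8+0-1=7
No extinction within 15 steps

Answer: 16 both-alive 2 7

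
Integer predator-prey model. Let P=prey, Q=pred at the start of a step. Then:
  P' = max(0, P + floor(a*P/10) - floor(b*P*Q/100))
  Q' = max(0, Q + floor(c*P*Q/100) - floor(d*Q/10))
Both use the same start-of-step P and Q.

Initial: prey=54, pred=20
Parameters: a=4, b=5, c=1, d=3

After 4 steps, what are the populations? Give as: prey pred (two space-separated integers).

Step 1: prey: 54+21-54=21; pred: 20+10-6=24
Step 2: prey: 21+8-25=4; pred: 24+5-7=22
Step 3: prey: 4+1-4=1; pred: 22+0-6=16
Step 4: prey: 1+0-0=1; pred: 16+0-4=12

Answer: 1 12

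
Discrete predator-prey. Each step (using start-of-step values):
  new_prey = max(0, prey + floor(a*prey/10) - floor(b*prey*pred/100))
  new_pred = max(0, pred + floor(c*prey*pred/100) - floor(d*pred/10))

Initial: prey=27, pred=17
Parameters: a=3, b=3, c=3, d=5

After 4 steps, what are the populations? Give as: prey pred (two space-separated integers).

Step 1: prey: 27+8-13=22; pred: 17+13-8=22
Step 2: prey: 22+6-14=14; pred: 22+14-11=25
Step 3: prey: 14+4-10=8; pred: 25+10-12=23
Step 4: prey: 8+2-5=5; pred: 23+5-11=17

Answer: 5 17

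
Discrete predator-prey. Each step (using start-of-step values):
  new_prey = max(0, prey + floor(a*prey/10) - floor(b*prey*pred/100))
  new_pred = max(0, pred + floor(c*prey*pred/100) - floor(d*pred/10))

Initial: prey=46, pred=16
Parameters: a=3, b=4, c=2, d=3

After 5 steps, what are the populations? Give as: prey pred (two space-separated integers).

Step 1: prey: 46+13-29=30; pred: 16+14-4=26
Step 2: prey: 30+9-31=8; pred: 26+15-7=34
Step 3: prey: 8+2-10=0; pred: 34+5-10=29
Step 4: prey: 0+0-0=0; pred: 29+0-8=21
Step 5: prey: 0+0-0=0; pred: 21+0-6=15

Answer: 0 15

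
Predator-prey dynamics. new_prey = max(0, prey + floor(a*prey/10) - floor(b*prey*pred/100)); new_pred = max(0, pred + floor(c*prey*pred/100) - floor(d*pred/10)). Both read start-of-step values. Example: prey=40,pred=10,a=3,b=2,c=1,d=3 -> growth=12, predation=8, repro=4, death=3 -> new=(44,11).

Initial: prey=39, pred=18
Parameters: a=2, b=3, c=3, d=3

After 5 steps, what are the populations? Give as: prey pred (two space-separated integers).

Answer: 0 21

Derivation:
Step 1: prey: 39+7-21=25; pred: 18+21-5=34
Step 2: prey: 25+5-25=5; pred: 34+25-10=49
Step 3: prey: 5+1-7=0; pred: 49+7-14=42
Step 4: prey: 0+0-0=0; pred: 42+0-12=30
Step 5: prey: 0+0-0=0; pred: 30+0-9=21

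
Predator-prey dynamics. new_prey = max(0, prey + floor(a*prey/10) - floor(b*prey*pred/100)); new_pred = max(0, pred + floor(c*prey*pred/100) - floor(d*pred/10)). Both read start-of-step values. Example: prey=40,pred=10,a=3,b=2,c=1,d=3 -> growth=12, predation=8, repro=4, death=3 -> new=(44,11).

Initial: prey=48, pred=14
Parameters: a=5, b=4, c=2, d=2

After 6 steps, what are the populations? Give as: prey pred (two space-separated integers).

Answer: 0 29

Derivation:
Step 1: prey: 48+24-26=46; pred: 14+13-2=25
Step 2: prey: 46+23-46=23; pred: 25+23-5=43
Step 3: prey: 23+11-39=0; pred: 43+19-8=54
Step 4: prey: 0+0-0=0; pred: 54+0-10=44
Step 5: prey: 0+0-0=0; pred: 44+0-8=36
Step 6: prey: 0+0-0=0; pred: 36+0-7=29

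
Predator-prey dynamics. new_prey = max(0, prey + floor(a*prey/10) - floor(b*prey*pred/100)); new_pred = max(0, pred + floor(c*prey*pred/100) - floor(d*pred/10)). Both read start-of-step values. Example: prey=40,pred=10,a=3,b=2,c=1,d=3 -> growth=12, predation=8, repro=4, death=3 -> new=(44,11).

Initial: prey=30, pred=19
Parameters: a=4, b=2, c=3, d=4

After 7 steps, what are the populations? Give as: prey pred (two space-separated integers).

Answer: 0 15

Derivation:
Step 1: prey: 30+12-11=31; pred: 19+17-7=29
Step 2: prey: 31+12-17=26; pred: 29+26-11=44
Step 3: prey: 26+10-22=14; pred: 44+34-17=61
Step 4: prey: 14+5-17=2; pred: 61+25-24=62
Step 5: prey: 2+0-2=0; pred: 62+3-24=41
Step 6: prey: 0+0-0=0; pred: 41+0-16=25
Step 7: prey: 0+0-0=0; pred: 25+0-10=15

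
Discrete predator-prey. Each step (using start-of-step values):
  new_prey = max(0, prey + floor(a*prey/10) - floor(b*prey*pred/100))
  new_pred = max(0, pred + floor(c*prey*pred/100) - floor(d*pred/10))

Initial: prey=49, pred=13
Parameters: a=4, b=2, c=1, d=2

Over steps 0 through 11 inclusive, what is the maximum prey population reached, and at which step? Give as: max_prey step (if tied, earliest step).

Answer: 59 2

Derivation:
Step 1: prey: 49+19-12=56; pred: 13+6-2=17
Step 2: prey: 56+22-19=59; pred: 17+9-3=23
Step 3: prey: 59+23-27=55; pred: 23+13-4=32
Step 4: prey: 55+22-35=42; pred: 32+17-6=43
Step 5: prey: 42+16-36=22; pred: 43+18-8=53
Step 6: prey: 22+8-23=7; pred: 53+11-10=54
Step 7: prey: 7+2-7=2; pred: 54+3-10=47
Step 8: prey: 2+0-1=1; pred: 47+0-9=38
Step 9: prey: 1+0-0=1; pred: 38+0-7=31
Step 10: prey: 1+0-0=1; pred: 31+0-6=25
Step 11: prey: 1+0-0=1; pred: 25+0-5=20
Max prey = 59 at step 2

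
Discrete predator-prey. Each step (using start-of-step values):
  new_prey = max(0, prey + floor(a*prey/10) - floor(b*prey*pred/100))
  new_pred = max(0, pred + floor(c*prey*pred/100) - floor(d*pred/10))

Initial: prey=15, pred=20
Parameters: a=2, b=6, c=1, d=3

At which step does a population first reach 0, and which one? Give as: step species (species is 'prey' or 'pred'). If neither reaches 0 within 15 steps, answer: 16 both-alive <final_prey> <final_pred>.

Answer: 1 prey

Derivation:
Step 1: prey: 15+3-18=0; pred: 20+3-6=17
First extinction: prey at step 1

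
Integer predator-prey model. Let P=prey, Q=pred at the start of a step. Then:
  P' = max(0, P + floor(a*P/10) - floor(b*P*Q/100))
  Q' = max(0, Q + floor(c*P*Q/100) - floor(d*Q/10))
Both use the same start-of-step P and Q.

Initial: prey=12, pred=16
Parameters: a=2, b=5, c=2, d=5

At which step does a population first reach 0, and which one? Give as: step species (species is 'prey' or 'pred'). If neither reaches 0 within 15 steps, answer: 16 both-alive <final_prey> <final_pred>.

Answer: 16 both-alive 3 1

Derivation:
Step 1: prey: 12+2-9=5; pred: 16+3-8=11
Step 2: prey: 5+1-2=4; pred: 11+1-5=7
Step 3: prey: 4+0-1=3; pred: 7+0-3=4
Step 4: prey: 3+0-0=3; pred: 4+0-2=2
Step 5: prey: 3+0-0=3; pred: 2+0-1=1
Step 6: prey: 3+0-0=3; pred: 1+0-0=1
Steps 7-15: state stable at prey=3, pred=1 (no change)
No extinction within 15 steps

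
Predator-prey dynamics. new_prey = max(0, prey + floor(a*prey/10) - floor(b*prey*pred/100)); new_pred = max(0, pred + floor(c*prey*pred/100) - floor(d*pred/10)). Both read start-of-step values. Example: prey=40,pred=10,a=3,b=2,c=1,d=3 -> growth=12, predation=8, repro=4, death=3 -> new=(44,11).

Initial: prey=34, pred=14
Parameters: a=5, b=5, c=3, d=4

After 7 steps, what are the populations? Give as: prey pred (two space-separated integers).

Answer: 0 5

Derivation:
Step 1: prey: 34+17-23=28; pred: 14+14-5=23
Step 2: prey: 28+14-32=10; pred: 23+19-9=33
Step 3: prey: 10+5-16=0; pred: 33+9-13=29
Step 4: prey: 0+0-0=0; pred: 29+0-11=18
Step 5: prey: 0+0-0=0; pred: 18+0-7=11
Step 6: prey: 0+0-0=0; pred: 11+0-4=7
Step 7: prey: 0+0-0=0; pred: 7+0-2=5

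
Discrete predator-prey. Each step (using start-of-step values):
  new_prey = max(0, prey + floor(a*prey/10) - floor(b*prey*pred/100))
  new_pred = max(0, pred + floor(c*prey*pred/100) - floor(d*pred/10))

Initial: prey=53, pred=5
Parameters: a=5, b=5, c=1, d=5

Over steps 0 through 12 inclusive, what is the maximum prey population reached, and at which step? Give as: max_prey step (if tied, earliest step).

Answer: 115 4

Derivation:
Step 1: prey: 53+26-13=66; pred: 5+2-2=5
Step 2: prey: 66+33-16=83; pred: 5+3-2=6
Step 3: prey: 83+41-24=100; pred: 6+4-3=7
Step 4: prey: 100+50-35=115; pred: 7+7-3=11
Step 5: prey: 115+57-63=109; pred: 11+12-5=18
Step 6: prey: 109+54-98=65; pred: 18+19-9=28
Step 7: prey: 65+32-91=6; pred: 28+18-14=32
Step 8: prey: 6+3-9=0; pred: 32+1-16=17
Step 9: prey: 0+0-0=0; pred: 17+0-8=9
Step 10: prey: 0+0-0=0; pred: 9+0-4=5
Step 11: prey: 0+0-0=0; pred: 5+0-2=3
Step 12: prey: 0+0-0=0; pred: 3+0-1=2
Max prey = 115 at step 4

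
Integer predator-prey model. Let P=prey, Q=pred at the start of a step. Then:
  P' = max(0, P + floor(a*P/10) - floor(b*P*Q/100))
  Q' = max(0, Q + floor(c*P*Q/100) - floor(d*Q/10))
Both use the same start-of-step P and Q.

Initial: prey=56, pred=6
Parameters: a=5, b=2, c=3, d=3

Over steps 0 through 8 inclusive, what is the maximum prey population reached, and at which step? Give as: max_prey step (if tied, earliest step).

Answer: 94 2

Derivation:
Step 1: prey: 56+28-6=78; pred: 6+10-1=15
Step 2: prey: 78+39-23=94; pred: 15+35-4=46
Step 3: prey: 94+47-86=55; pred: 46+129-13=162
Step 4: prey: 55+27-178=0; pred: 162+267-48=381
Step 5: prey: 0+0-0=0; pred: 381+0-114=267
Step 6: prey: 0+0-0=0; pred: 267+0-80=187
Step 7: prey: 0+0-0=0; pred: 187+0-56=131
Step 8: prey: 0+0-0=0; pred: 131+0-39=92
Max prey = 94 at step 2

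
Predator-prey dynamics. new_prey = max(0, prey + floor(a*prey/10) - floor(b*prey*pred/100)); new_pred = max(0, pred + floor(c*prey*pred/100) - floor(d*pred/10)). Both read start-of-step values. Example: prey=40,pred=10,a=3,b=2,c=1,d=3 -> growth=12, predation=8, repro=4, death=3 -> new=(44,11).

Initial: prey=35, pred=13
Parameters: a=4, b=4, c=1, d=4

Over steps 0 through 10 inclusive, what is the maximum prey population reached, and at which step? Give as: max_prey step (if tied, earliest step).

Step 1: prey: 35+14-18=31; pred: 13+4-5=12
Step 2: prey: 31+12-14=29; pred: 12+3-4=11
Step 3: prey: 29+11-12=28; pred: 11+3-4=10
Step 4: prey: 28+11-11=28; pred: 10+2-4=8
Step 5: prey: 28+11-8=31; pred: 8+2-3=7
Step 6: prey: 31+12-8=35; pred: 7+2-2=7
Step 7: prey: 35+14-9=40; pred: 7+2-2=7
Step 8: prey: 40+16-11=45; pred: 7+2-2=7
Step 9: prey: 45+18-12=51; pred: 7+3-2=8
Step 10: prey: 51+20-16=55; pred: 8+4-3=9
Max prey = 55 at step 10

Answer: 55 10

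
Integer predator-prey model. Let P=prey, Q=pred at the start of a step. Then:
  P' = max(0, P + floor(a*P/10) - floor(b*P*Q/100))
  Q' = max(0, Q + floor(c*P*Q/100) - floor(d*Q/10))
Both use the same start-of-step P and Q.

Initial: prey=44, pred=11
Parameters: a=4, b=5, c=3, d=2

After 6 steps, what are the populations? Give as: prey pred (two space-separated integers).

Step 1: prey: 44+17-24=37; pred: 11+14-2=23
Step 2: prey: 37+14-42=9; pred: 23+25-4=44
Step 3: prey: 9+3-19=0; pred: 44+11-8=47
Step 4: prey: 0+0-0=0; pred: 47+0-9=38
Step 5: prey: 0+0-0=0; pred: 38+0-7=31
Step 6: prey: 0+0-0=0; pred: 31+0-6=25

Answer: 0 25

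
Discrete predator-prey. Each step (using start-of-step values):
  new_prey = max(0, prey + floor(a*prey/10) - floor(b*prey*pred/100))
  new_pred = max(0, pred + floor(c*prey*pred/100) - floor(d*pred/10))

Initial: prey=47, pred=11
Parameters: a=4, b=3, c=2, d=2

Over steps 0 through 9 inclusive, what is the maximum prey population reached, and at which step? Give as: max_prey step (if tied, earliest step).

Step 1: prey: 47+18-15=50; pred: 11+10-2=19
Step 2: prey: 50+20-28=42; pred: 19+19-3=35
Step 3: prey: 42+16-44=14; pred: 35+29-7=57
Step 4: prey: 14+5-23=0; pred: 57+15-11=61
Step 5: prey: 0+0-0=0; pred: 61+0-12=49
Step 6: prey: 0+0-0=0; pred: 49+0-9=40
Step 7: prey: 0+0-0=0; pred: 40+0-8=32
Step 8: prey: 0+0-0=0; pred: 32+0-6=26
Step 9: prey: 0+0-0=0; pred: 26+0-5=21
Max prey = 50 at step 1

Answer: 50 1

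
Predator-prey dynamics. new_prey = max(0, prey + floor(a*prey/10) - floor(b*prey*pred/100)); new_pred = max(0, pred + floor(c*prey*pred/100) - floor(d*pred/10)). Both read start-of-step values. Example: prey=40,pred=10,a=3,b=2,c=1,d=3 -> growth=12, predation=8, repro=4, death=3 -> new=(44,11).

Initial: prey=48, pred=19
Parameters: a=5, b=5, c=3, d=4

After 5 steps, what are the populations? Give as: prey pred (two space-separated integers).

Step 1: prey: 48+24-45=27; pred: 19+27-7=39
Step 2: prey: 27+13-52=0; pred: 39+31-15=55
Step 3: prey: 0+0-0=0; pred: 55+0-22=33
Step 4: prey: 0+0-0=0; pred: 33+0-13=20
Step 5: prey: 0+0-0=0; pred: 20+0-8=12

Answer: 0 12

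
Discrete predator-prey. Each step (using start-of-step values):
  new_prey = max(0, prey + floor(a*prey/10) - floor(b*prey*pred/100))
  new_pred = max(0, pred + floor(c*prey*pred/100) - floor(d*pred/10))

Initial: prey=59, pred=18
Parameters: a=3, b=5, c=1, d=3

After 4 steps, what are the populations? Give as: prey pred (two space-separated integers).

Answer: 0 12

Derivation:
Step 1: prey: 59+17-53=23; pred: 18+10-5=23
Step 2: prey: 23+6-26=3; pred: 23+5-6=22
Step 3: prey: 3+0-3=0; pred: 22+0-6=16
Step 4: prey: 0+0-0=0; pred: 16+0-4=12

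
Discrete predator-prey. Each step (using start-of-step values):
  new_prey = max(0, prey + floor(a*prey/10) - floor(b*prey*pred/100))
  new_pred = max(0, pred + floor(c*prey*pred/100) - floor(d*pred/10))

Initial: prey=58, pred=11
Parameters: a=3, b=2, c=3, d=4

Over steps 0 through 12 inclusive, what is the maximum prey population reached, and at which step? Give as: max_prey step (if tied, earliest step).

Step 1: prey: 58+17-12=63; pred: 11+19-4=26
Step 2: prey: 63+18-32=49; pred: 26+49-10=65
Step 3: prey: 49+14-63=0; pred: 65+95-26=134
Step 4: prey: 0+0-0=0; pred: 134+0-53=81
Step 5: prey: 0+0-0=0; pred: 81+0-32=49
Step 6: prey: 0+0-0=0; pred: 49+0-19=30
Step 7: prey: 0+0-0=0; pred: 30+0-12=18
Step 8: prey: 0+0-0=0; pred: 18+0-7=11
Step 9: prey: 0+0-0=0; pred: 11+0-4=7
Step 10: prey: 0+0-0=0; pred: 7+0-2=5
Step 11: prey: 0+0-0=0; pred: 5+0-2=3
Step 12: prey: 0+0-0=0; pred: 3+0-1=2
Max prey = 63 at step 1

Answer: 63 1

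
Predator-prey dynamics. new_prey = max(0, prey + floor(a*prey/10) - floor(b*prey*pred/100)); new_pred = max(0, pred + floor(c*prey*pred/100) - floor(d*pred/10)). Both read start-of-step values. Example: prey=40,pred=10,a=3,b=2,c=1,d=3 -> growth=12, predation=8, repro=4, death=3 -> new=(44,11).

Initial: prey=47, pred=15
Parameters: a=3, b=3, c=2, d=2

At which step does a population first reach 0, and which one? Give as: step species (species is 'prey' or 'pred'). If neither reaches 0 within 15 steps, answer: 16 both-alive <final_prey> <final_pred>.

Step 1: prey: 47+14-21=40; pred: 15+14-3=26
Step 2: prey: 40+12-31=21; pred: 26+20-5=41
Step 3: prey: 21+6-25=2; pred: 41+17-8=50
Step 4: prey: 2+0-3=0; pred: 50+2-10=42
First extinction: prey at step 4

Answer: 4 prey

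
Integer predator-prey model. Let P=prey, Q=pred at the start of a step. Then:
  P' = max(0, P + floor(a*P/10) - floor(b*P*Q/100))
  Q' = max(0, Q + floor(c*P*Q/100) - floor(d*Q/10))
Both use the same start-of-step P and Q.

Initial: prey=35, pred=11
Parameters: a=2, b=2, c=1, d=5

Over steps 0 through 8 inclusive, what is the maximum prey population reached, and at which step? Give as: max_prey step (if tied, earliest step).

Step 1: prey: 35+7-7=35; pred: 11+3-5=9
Step 2: prey: 35+7-6=36; pred: 9+3-4=8
Step 3: prey: 36+7-5=38; pred: 8+2-4=6
Step 4: prey: 38+7-4=41; pred: 6+2-3=5
Step 5: prey: 41+8-4=45; pred: 5+2-2=5
Step 6: prey: 45+9-4=50; pred: 5+2-2=5
Step 7: prey: 50+10-5=55; pred: 5+2-2=5
Step 8: prey: 55+11-5=61; pred: 5+2-2=5
Max prey = 61 at step 8

Answer: 61 8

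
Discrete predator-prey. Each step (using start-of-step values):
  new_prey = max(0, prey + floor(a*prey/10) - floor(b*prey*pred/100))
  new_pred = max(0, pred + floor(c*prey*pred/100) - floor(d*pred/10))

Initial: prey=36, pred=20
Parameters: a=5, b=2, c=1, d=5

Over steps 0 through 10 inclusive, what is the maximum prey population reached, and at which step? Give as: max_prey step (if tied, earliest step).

Step 1: prey: 36+18-14=40; pred: 20+7-10=17
Step 2: prey: 40+20-13=47; pred: 17+6-8=15
Step 3: prey: 47+23-14=56; pred: 15+7-7=15
Step 4: prey: 56+28-16=68; pred: 15+8-7=16
Step 5: prey: 68+34-21=81; pred: 16+10-8=18
Step 6: prey: 81+40-29=92; pred: 18+14-9=23
Step 7: prey: 92+46-42=96; pred: 23+21-11=33
Step 8: prey: 96+48-63=81; pred: 33+31-16=48
Step 9: prey: 81+40-77=44; pred: 48+38-24=62
Step 10: prey: 44+22-54=12; pred: 62+27-31=58
Max prey = 96 at step 7

Answer: 96 7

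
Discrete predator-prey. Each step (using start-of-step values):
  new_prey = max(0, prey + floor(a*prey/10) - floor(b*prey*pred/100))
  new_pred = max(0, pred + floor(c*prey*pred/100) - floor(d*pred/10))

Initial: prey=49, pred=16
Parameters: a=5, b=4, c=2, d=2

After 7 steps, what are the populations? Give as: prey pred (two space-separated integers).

Answer: 0 22

Derivation:
Step 1: prey: 49+24-31=42; pred: 16+15-3=28
Step 2: prey: 42+21-47=16; pred: 28+23-5=46
Step 3: prey: 16+8-29=0; pred: 46+14-9=51
Step 4: prey: 0+0-0=0; pred: 51+0-10=41
Step 5: prey: 0+0-0=0; pred: 41+0-8=33
Step 6: prey: 0+0-0=0; pred: 33+0-6=27
Step 7: prey: 0+0-0=0; pred: 27+0-5=22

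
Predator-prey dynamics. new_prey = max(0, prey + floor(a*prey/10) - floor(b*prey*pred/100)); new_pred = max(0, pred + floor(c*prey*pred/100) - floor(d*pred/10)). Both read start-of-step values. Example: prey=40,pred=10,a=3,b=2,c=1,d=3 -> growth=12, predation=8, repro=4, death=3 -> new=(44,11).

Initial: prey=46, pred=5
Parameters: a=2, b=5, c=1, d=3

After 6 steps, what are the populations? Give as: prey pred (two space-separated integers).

Step 1: prey: 46+9-11=44; pred: 5+2-1=6
Step 2: prey: 44+8-13=39; pred: 6+2-1=7
Step 3: prey: 39+7-13=33; pred: 7+2-2=7
Step 4: prey: 33+6-11=28; pred: 7+2-2=7
Step 5: prey: 28+5-9=24; pred: 7+1-2=6
Step 6: prey: 24+4-7=21; pred: 6+1-1=6

Answer: 21 6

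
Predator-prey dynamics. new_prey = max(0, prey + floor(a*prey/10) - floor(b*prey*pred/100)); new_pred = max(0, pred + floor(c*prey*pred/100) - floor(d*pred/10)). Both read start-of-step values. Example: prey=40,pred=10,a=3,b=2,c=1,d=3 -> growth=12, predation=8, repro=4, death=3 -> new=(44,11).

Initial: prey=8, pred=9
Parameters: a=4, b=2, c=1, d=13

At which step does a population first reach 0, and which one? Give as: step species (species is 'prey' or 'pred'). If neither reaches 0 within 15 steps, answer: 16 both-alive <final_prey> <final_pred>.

Answer: 1 pred

Derivation:
Step 1: prey: 8+3-1=10; pred: 9+0-11=0
First extinction: pred at step 1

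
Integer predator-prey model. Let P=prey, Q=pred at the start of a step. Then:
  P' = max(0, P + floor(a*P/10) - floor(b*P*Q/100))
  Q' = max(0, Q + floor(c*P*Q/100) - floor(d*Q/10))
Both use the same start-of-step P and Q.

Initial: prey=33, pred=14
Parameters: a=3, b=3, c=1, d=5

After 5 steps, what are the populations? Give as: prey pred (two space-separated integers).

Answer: 35 4

Derivation:
Step 1: prey: 33+9-13=29; pred: 14+4-7=11
Step 2: prey: 29+8-9=28; pred: 11+3-5=9
Step 3: prey: 28+8-7=29; pred: 9+2-4=7
Step 4: prey: 29+8-6=31; pred: 7+2-3=6
Step 5: prey: 31+9-5=35; pred: 6+1-3=4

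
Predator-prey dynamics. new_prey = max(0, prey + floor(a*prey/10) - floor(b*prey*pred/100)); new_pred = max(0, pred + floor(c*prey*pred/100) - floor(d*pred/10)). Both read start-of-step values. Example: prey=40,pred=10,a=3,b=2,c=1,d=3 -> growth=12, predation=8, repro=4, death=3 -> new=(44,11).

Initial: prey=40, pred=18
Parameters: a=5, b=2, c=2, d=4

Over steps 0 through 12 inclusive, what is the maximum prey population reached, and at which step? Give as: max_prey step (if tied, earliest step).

Step 1: prey: 40+20-14=46; pred: 18+14-7=25
Step 2: prey: 46+23-23=46; pred: 25+23-10=38
Step 3: prey: 46+23-34=35; pred: 38+34-15=57
Step 4: prey: 35+17-39=13; pred: 57+39-22=74
Step 5: prey: 13+6-19=0; pred: 74+19-29=64
Step 6: prey: 0+0-0=0; pred: 64+0-25=39
Step 7: prey: 0+0-0=0; pred: 39+0-15=24
Step 8: prey: 0+0-0=0; pred: 24+0-9=15
Step 9: prey: 0+0-0=0; pred: 15+0-6=9
Step 10: prey: 0+0-0=0; pred: 9+0-3=6
Step 11: prey: 0+0-0=0; pred: 6+0-2=4
Step 12: prey: 0+0-0=0; pred: 4+0-1=3
Max prey = 46 at step 1

Answer: 46 1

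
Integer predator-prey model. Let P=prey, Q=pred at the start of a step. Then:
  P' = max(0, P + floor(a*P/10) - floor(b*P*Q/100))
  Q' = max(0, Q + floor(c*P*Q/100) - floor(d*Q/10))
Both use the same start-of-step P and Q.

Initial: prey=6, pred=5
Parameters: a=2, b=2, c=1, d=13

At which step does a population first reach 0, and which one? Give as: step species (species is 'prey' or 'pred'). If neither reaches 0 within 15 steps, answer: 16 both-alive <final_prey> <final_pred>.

Step 1: prey: 6+1-0=7; pred: 5+0-6=0
First extinction: pred at step 1

Answer: 1 pred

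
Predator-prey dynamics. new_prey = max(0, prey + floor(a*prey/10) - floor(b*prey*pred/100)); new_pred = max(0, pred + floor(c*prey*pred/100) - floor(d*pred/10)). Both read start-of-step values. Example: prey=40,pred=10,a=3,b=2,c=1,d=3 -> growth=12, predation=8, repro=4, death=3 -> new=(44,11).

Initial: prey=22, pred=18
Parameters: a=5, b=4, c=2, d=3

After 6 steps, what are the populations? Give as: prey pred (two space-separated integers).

Answer: 5 11

Derivation:
Step 1: prey: 22+11-15=18; pred: 18+7-5=20
Step 2: prey: 18+9-14=13; pred: 20+7-6=21
Step 3: prey: 13+6-10=9; pred: 21+5-6=20
Step 4: prey: 9+4-7=6; pred: 20+3-6=17
Step 5: prey: 6+3-4=5; pred: 17+2-5=14
Step 6: prey: 5+2-2=5; pred: 14+1-4=11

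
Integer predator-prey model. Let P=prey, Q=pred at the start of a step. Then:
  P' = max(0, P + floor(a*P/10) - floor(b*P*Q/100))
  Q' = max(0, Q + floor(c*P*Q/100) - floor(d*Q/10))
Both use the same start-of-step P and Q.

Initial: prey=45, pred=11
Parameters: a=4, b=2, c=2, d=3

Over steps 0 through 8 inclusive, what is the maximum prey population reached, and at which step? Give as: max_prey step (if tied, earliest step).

Step 1: prey: 45+18-9=54; pred: 11+9-3=17
Step 2: prey: 54+21-18=57; pred: 17+18-5=30
Step 3: prey: 57+22-34=45; pred: 30+34-9=55
Step 4: prey: 45+18-49=14; pred: 55+49-16=88
Step 5: prey: 14+5-24=0; pred: 88+24-26=86
Step 6: prey: 0+0-0=0; pred: 86+0-25=61
Step 7: prey: 0+0-0=0; pred: 61+0-18=43
Step 8: prey: 0+0-0=0; pred: 43+0-12=31
Max prey = 57 at step 2

Answer: 57 2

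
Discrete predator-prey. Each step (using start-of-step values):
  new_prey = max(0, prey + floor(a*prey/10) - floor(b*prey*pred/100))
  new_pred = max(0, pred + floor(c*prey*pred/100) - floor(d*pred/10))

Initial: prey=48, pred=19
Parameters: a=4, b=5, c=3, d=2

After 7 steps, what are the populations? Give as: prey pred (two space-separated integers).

Step 1: prey: 48+19-45=22; pred: 19+27-3=43
Step 2: prey: 22+8-47=0; pred: 43+28-8=63
Step 3: prey: 0+0-0=0; pred: 63+0-12=51
Step 4: prey: 0+0-0=0; pred: 51+0-10=41
Step 5: prey: 0+0-0=0; pred: 41+0-8=33
Step 6: prey: 0+0-0=0; pred: 33+0-6=27
Step 7: prey: 0+0-0=0; pred: 27+0-5=22

Answer: 0 22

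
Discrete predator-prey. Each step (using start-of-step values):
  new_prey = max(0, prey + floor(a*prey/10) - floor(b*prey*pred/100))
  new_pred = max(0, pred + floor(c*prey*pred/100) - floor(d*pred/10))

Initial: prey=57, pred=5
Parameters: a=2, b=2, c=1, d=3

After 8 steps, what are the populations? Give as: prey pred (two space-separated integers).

Answer: 17 34

Derivation:
Step 1: prey: 57+11-5=63; pred: 5+2-1=6
Step 2: prey: 63+12-7=68; pred: 6+3-1=8
Step 3: prey: 68+13-10=71; pred: 8+5-2=11
Step 4: prey: 71+14-15=70; pred: 11+7-3=15
Step 5: prey: 70+14-21=63; pred: 15+10-4=21
Step 6: prey: 63+12-26=49; pred: 21+13-6=28
Step 7: prey: 49+9-27=31; pred: 28+13-8=33
Step 8: prey: 31+6-20=17; pred: 33+10-9=34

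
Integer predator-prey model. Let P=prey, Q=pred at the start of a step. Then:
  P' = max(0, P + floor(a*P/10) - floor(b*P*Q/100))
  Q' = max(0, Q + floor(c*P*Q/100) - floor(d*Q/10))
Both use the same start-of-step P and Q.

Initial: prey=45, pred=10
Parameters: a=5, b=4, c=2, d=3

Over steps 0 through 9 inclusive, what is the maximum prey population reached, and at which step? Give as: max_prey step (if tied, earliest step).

Answer: 49 1

Derivation:
Step 1: prey: 45+22-18=49; pred: 10+9-3=16
Step 2: prey: 49+24-31=42; pred: 16+15-4=27
Step 3: prey: 42+21-45=18; pred: 27+22-8=41
Step 4: prey: 18+9-29=0; pred: 41+14-12=43
Step 5: prey: 0+0-0=0; pred: 43+0-12=31
Step 6: prey: 0+0-0=0; pred: 31+0-9=22
Step 7: prey: 0+0-0=0; pred: 22+0-6=16
Step 8: prey: 0+0-0=0; pred: 16+0-4=12
Step 9: prey: 0+0-0=0; pred: 12+0-3=9
Max prey = 49 at step 1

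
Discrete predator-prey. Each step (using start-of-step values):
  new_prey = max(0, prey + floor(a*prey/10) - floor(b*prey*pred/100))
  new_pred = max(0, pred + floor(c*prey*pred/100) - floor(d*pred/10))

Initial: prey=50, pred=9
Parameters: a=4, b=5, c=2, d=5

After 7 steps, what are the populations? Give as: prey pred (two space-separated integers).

Step 1: prey: 50+20-22=48; pred: 9+9-4=14
Step 2: prey: 48+19-33=34; pred: 14+13-7=20
Step 3: prey: 34+13-34=13; pred: 20+13-10=23
Step 4: prey: 13+5-14=4; pred: 23+5-11=17
Step 5: prey: 4+1-3=2; pred: 17+1-8=10
Step 6: prey: 2+0-1=1; pred: 10+0-5=5
Step 7: prey: 1+0-0=1; pred: 5+0-2=3

Answer: 1 3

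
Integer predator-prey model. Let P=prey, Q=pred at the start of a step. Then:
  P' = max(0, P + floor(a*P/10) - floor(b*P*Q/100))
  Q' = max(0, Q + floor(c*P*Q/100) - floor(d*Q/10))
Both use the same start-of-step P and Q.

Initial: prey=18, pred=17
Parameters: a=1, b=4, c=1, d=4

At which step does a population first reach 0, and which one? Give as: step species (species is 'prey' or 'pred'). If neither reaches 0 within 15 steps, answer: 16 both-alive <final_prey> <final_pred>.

Answer: 16 both-alive 3 2

Derivation:
Step 1: prey: 18+1-12=7; pred: 17+3-6=14
Step 2: prey: 7+0-3=4; pred: 14+0-5=9
Step 3: prey: 4+0-1=3; pred: 9+0-3=6
Step 4: prey: 3+0-0=3; pred: 6+0-2=4
Step 5: prey: 3+0-0=3; pred: 4+0-1=3
Step 6: prey: 3+0-0=3; pred: 3+0-1=2
Step 7: prey: 3+0-0=3; pred: 2+0-0=2
Steps 8-15: state stable at prey=3, pred=2 (no change)
No extinction within 15 steps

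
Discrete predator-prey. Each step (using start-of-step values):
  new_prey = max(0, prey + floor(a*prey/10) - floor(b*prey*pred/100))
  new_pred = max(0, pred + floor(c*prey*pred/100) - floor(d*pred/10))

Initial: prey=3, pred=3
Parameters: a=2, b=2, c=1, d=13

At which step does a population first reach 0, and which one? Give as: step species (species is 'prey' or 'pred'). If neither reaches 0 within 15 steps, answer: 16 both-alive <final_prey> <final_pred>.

Answer: 1 pred

Derivation:
Step 1: prey: 3+0-0=3; pred: 3+0-3=0
First extinction: pred at step 1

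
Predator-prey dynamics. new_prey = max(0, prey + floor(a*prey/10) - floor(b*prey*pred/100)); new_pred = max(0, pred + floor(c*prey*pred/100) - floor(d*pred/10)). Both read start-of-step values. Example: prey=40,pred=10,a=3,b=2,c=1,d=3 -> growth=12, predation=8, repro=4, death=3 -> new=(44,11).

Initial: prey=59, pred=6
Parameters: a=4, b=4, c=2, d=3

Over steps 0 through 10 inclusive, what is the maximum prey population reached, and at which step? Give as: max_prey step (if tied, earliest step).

Answer: 68 1

Derivation:
Step 1: prey: 59+23-14=68; pred: 6+7-1=12
Step 2: prey: 68+27-32=63; pred: 12+16-3=25
Step 3: prey: 63+25-63=25; pred: 25+31-7=49
Step 4: prey: 25+10-49=0; pred: 49+24-14=59
Step 5: prey: 0+0-0=0; pred: 59+0-17=42
Step 6: prey: 0+0-0=0; pred: 42+0-12=30
Step 7: prey: 0+0-0=0; pred: 30+0-9=21
Step 8: prey: 0+0-0=0; pred: 21+0-6=15
Step 9: prey: 0+0-0=0; pred: 15+0-4=11
Step 10: prey: 0+0-0=0; pred: 11+0-3=8
Max prey = 68 at step 1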